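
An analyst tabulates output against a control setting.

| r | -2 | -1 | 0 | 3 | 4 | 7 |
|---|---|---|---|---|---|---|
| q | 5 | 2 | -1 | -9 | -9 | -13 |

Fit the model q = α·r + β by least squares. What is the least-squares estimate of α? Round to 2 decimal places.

α = -2.04

Setting ∂/∂α … = 0 gives: 79·α + 11·β = -166;  11·α + 6·β = -25.
(Σr·r = 79, Σr = 11, Σ1 = 6, Σr·q = -166, Σq = -25.)
Eliminating β: 6·(row 1) − 11·(row 2) gives 353·α = 6·(-166) − 11·(-25) = -721, so α = -721/353.
Then β = ((-25) − 11·(-721/353))/6 = -149/353.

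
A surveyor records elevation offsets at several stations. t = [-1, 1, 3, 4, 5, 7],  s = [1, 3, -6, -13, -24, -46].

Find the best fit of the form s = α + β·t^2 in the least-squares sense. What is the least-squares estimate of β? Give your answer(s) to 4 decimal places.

From the data, Σ1 = 6, Σt^2 = 101, Σt^2·t^2 = 3365.
Moment sums: Σs = -85, Σt^2·s = -3112.
Δ = 6·3365 − 101² = 9989.
α = ((-85)·3365 − 101·(-3112))/9989 = 4041/1427; β = (6·(-3112) − 101·(-85))/9989 = -1441/1427.

β = -1.0098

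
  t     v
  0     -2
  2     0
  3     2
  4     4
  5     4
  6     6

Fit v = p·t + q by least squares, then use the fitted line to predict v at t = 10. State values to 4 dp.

Sums needed: Σt·t = 90, Σt = 20, Σ1 = 6.
For Mᵀv: Σt·v = 78, Σv = 14.
det = 90·6 − 20² = 140.
p = (78·6 − 20·14)/140 = 47/35; q = (90·14 − 20·78)/140 = -15/7.
At t = 10: v̂ = (47/35)·(10) + (-15/7)·(1) = 79/7.

v̂ = 11.2857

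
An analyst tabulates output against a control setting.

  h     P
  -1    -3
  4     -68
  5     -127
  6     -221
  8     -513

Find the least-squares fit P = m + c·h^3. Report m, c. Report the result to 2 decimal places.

m = -4.15, c = -0.99

From the data, Σ1 = 5, Σh^3 = 916, Σh^3·h^3 = 328522.
Moment sums: ΣP = -932, Σh^3·P = -330616.
Normal equations: [[5, 916]; [916, 328522]]·[m, c]ᵀ = [-932, -330616]ᵀ.
Δ = 5·328522 − 916² = 803554.
m = ((-932)·328522 − 916·(-330616))/803554 = -1669124/401777; c = (5·(-330616) − 916·(-932))/803554 = -399684/401777.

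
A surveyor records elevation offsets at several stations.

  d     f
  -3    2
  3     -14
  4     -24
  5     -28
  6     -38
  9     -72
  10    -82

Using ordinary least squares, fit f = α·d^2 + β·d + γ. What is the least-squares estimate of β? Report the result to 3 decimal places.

β = -2.891

Compute the Gram sums: Σd^2·d^2 = 18900, Σd^2·d = 2134, Σd^2 = 276, Σd·d = 276, Σd = 34, Σ1 = 7.
Right-hand side: Σd^2·f = -16592, Σd·f = -1980, Σf = -256.
Normal equations: [[18900, 2134, 276]; [2134, 276, 34]; [276, 34, 7]]·[α, β, γ]ᵀ = [-16592, -1980, -256]ᵀ.
Solving the 3×3 system (Gaussian elimination) gives α = -237938/453761, β = -1311964/453761, γ = -840736/453761.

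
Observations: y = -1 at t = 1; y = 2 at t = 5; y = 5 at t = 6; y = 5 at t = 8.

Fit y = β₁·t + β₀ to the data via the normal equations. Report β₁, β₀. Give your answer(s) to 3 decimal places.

The normal equations are: 126·β₁ + 20·β₀ = 79;  20·β₁ + 4·β₀ = 11.
Determinant 126·4 − 20² = 104.
β₁ = (79·4 − 20·11)/104 = 12/13; β₀ = (126·11 − 20·79)/104 = -97/52.

β₁ = 0.923, β₀ = -1.865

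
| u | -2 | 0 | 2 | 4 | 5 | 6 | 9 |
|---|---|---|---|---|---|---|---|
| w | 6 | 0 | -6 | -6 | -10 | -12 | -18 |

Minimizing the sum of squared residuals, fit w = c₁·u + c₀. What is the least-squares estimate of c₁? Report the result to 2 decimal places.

c₁ = -2.08

From the data, Σu·u = 166, Σu = 24, Σ1 = 7.
And Σu·w = -332, Σw = -46.
Normal equations: [[166, 24]; [24, 7]]·[c₁, c₀]ᵀ = [-332, -46]ᵀ.
Determinant 166·7 − 24² = 586.
c₁ = ((-332)·7 − 24·(-46))/586 = -610/293; c₀ = (166·(-46) − 24·(-332))/586 = 166/293.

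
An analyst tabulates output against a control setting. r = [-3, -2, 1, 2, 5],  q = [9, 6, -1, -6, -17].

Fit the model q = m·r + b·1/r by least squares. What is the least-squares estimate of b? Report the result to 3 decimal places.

b = 2.365

Sums needed: Σr·r = 43, Σr·1/r = 5, Σ1/r·1/r = 743/450.
Right-hand side: Σr·q = -137, Σ1/r·q = -67/5.
So MᵀM·[m, b]ᵀ = Mᵀq: [[43, 5]; [5, 743/450]]·[m, b]ᵀ = [-137, -67/5]ᵀ.
Δ = 43·(743/450) − 5² = 20699/450.
m = ((-137)·(743/450) − 5·(-67/5))/(20699/450) = -71641/20699; b = (43·(-67/5) − 5·(-137))/(20699/450) = 48960/20699.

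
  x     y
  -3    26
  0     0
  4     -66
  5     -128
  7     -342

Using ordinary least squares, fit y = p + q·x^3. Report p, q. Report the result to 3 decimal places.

p = -1.431, q = -0.996

Entries of AᵀA: Σ1 = 5, Σx^3 = 505, Σx^3·x^3 = 138099.
And Σy = -510, Σx^3·y = -138232.
So AᵀA·[p, q]ᵀ = Aᵀy: [[5, 505]; [505, 138099]]·[p, q]ᵀ = [-510, -138232]ᵀ.
Δ = 5·138099 − 505² = 435470.
p = ((-510)·138099 − 505·(-138232))/435470 = -62333/43547; q = (5·(-138232) − 505·(-510))/435470 = -43361/43547.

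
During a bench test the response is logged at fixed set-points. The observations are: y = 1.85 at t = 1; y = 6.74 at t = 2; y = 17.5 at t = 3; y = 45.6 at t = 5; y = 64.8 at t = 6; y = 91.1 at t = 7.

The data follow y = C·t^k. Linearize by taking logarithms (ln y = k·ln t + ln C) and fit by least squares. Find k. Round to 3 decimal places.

k = 2.008

Linearized form: ln y = k·ln t + ln C. From the 6 transformed points,
Σln t = 7.1389, Σ(ln t)² = 11.2747, Σln y = 17.8886, Σln t·ln y = 26.8688.
Equations: 11.2747·k + 7.1389·ln C = 26.8688;  7.1389·k + 6·ln C = 17.8886.
Slope k = (n·Σln t·ln y − Σln t·Σln y)/(n·Σ(ln t)² − (Σln t)²) = (6·26.8688 − 7.1389·17.8886)/16.6845 = 2.00833; ln C = (Σln y − k·Σln t)/n = 0.59190.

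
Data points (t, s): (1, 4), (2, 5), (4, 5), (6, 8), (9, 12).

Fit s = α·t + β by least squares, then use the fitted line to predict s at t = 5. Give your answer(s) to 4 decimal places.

From the data, Σt·t = 138, Σt = 22, Σ1 = 5.
And Σt·s = 190, Σs = 34.
Eliminating β: 5·(row 1) − 22·(row 2) gives 206·α = 5·190 − 22·34 = 202, so α = 101/103.
Then β = (34 − 22·(101/103))/5 = 256/103.
At t = 5: ŝ = (101/103)·(5) + (256/103)·(1) = 761/103.

ŝ = 7.3883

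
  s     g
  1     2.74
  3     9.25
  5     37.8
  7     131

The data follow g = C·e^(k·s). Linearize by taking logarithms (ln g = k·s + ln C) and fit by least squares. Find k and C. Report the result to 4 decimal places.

Let Y = ln g. Fitting Y = k·s + ln C by least squares:
AᵀA = [[84.0000, 16.0000]; [16.0000, 4]], rhs = [59.9698, 11.7401]ᵀ  (here Σs = 16.0000, Σ(s)² = 84.0000, Σln g = 11.7401, Σs·ln g = 59.9698).
Slope k = (n·Σs·ln g − Σs·Σln g)/(n·Σ(s)² − (Σs)²) = (4·59.9698 − 16.0000·11.7401)/80.0000 = 0.65047; ln C = (Σln g − k·Σs)/n = 0.33314, so C = exp(0.33314) = 1.39534.

k = 0.6505, C = 1.3953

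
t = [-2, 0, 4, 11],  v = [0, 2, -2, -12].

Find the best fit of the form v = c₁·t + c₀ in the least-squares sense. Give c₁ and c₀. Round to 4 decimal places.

c₁ = -1.0228, c₀ = 0.3241

From the data, Σt·t = 141, Σt = 13, Σ1 = 4.
Moment sums: Σt·v = -140, Σv = -12.
det = 141·4 − 13² = 395.
c₁ = ((-140)·4 − 13·(-12))/395 = -404/395; c₀ = (141·(-12) − 13·(-140))/395 = 128/395.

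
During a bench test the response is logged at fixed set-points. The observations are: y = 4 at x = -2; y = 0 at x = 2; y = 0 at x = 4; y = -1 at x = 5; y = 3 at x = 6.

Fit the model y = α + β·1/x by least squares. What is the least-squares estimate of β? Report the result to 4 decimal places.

The normal system MᵀM·[α, β]ᵀ = Mᵀy is [[5, 37/60]; [37/60, 2269/3600]]·[α, β]ᵀ = [6, -17/10]ᵀ.
Eliminating β: (2269/3600)·(row 1) − (37/60)·(row 2) gives (1247/450)·α = (2269/3600)·6 − (37/60)·(-17/10) = 483/100, so α = 4347/2494.
Then β = ((-17/10) − (37/60)·(4347/2494))/(2269/3600) = -5490/1247.

β = -4.4026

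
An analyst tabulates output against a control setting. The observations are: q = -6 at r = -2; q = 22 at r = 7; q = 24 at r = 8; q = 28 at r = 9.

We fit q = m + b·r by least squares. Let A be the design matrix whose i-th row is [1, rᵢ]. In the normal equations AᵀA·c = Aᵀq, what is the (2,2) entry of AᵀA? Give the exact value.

Row 2 ↔ basis r, column 2 ↔ basis r, so (AᵀA)_{2,2} = Σᵢ (r)·(r) = (-2)·(-2) + (7)·(7) + (8)·(8) + (9)·(9) = 198.

198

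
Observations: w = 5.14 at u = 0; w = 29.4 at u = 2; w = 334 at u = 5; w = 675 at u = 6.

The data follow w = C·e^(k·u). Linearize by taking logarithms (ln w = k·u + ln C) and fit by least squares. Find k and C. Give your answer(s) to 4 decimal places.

k = 0.8149, C = 5.4067

Linearized form: ln w = k·u + ln C. From the 4 transformed points,
Σu = 13.0000, Σ(u)² = 65.0000, Σln w = 17.3439, Σu·ln w = 74.9060.
Equations: 65.0000·k + 13.0000·ln C = 74.9060;  13.0000·k + 4·ln C = 17.3439.
Slope k = (n·Σu·ln w − Σu·Σln w)/(n·Σ(u)² − (Σu)²) = (4·74.9060 − 13.0000·17.3439)/91.0000 = 0.81487; ln C = (Σln w − k·Σu)/n = 1.68765, so C = exp(1.68765) = 5.40675.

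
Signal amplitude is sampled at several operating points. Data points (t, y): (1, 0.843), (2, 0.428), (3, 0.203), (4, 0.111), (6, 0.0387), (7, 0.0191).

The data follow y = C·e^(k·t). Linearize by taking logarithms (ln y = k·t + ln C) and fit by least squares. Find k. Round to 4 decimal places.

k = -0.6178

Let Y = ln y. Fitting Y = k·t + ln C by least squares:
Σt = 23.0000, Σ(t)² = 115.0000, Σln y = -12.0222, Σt·ln y = -62.6626.
Normal system: [[115.0000, 23.0000]; [23.0000, 6]]·[k, ln C]ᵀ = [-62.6626, -12.0222]ᵀ.
Δ = 115.0000·6 − (23.0000)² = 161.0000; k = (-62.6626·6 − 23.0000·-12.0222)/161.0000 = -0.61780, ln C = (115.0000·-12.0222 − 23.0000·-62.6626)/161.0000 = 0.36453.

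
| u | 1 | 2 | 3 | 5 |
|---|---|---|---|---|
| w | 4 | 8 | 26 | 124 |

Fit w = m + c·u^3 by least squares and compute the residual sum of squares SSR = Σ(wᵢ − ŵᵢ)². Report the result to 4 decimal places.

With design matrix A, AᵀA = [[4, 161]; [161, 16419]] and Aᵀw = [162, 16270]ᵀ.
det = 4·16419 − 161² = 39755.
m = (162·16419 − 161·16270)/39755 = 40408/39755; c = (4·16270 − 161·162)/39755 = 38998/39755.
Residuals: 79614/39755, -34352/39755, -59724/39755, 14462/39755; SSR = 284104/39755.

SSR = 7.1464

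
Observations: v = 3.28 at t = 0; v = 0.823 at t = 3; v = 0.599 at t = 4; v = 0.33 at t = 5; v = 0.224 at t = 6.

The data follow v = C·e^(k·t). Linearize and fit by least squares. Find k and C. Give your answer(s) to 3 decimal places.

With ln vᵢ as the transformed response and tᵢ as the regressor:
Over the data: Σt = 18.0000, Σ(t)² = 86.0000, Σln v = -2.1242, Σt·ln v = -17.1543.
Normal system: [[86.0000, 18.0000]; [18.0000, 5]]·[k, ln C]ᵀ = [-17.1543, -2.1242]ᵀ.
Δ = 86.0000·5 − (18.0000)² = 106.0000; k = (-17.1543·5 − 18.0000·-2.1242)/106.0000 = -0.44845, ln C = (86.0000·-2.1242 − 18.0000·-17.1543)/106.0000 = 1.18958, so C = exp(1.18958) = 3.28569.

k = -0.448, C = 3.286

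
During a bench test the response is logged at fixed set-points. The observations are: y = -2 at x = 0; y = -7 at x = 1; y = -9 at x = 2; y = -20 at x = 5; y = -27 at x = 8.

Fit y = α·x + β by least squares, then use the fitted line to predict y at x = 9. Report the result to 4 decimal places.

With design matrix A, AᵀA = [[94, 16]; [16, 5]] and Aᵀy = [-341, -65]ᵀ.
Δ = 94·5 − 16² = 214.
α = ((-341)·5 − 16·(-65))/214 = -665/214; β = (94·(-65) − 16·(-341))/214 = -327/107.
At x = 9: ŷ = (-665/214)·(9) + (-327/107)·(1) = -6639/214.

ŷ = -31.0234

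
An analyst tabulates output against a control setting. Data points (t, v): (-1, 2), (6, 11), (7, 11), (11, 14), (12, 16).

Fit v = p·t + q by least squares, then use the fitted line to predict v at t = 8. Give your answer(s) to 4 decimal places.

Sums needed: Σt·t = 351, Σt = 35, Σ1 = 5.
For Aᵀv: Σt·v = 487, Σv = 54.
Determinant 351·5 − 35² = 530.
p = (487·5 − 35·54)/530 = 109/106; q = (351·54 − 35·487)/530 = 1909/530.
At t = 8: v̂ = (109/106)·(8) + (1909/530)·(1) = 6269/530.

v̂ = 11.8283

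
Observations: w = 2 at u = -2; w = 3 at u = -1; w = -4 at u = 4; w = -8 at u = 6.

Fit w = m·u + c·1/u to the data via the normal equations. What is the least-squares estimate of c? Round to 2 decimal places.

c = -1.27

From the data, Σu·u = 57, Σu·1/u = 4, Σ1/u·1/u = 193/144.
Right-hand side: Σu·w = -71, Σ1/u·w = -19/3.
XᵀX·[m, c]ᵀ = Xᵀw becomes [[57, 4]; [4, 193/144]]·[m, c]ᵀ = [-71, -19/3]ᵀ.
det = 57·(193/144) − 4² = 2899/48.
m = ((-71)·(193/144) − 4·(-19/3))/(2899/48) = -10055/8697; c = (57·(-19/3) − 4·(-71))/(2899/48) = -3696/2899.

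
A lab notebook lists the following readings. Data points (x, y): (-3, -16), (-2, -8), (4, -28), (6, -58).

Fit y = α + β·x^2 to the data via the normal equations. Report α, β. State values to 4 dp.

α = -2.1552, β = -1.5597

Normal-equation sums: Σ1 = 4, Σx^2 = 65, Σx^2·x^2 = 1649.
Moment sums: Σy = -110, Σx^2·y = -2712.
Normal equations: [[4, 65]; [65, 1649]]·[α, β]ᵀ = [-110, -2712]ᵀ.
Eliminating β: 1649·(row 1) − 65·(row 2) gives 2371·α = 1649·(-110) − 65·(-2712) = -5110, so α = -5110/2371.
Then β = ((-2712) − 65·(-5110/2371))/1649 = -3698/2371.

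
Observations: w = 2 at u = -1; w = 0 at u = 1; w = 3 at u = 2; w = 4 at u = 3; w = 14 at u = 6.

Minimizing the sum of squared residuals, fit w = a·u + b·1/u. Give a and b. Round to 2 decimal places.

a = 2.30, b = -3.50

Setting ∂/∂a … = 0 gives: 51·a + 5·b = 100;  5·a + (43/18)·b = 19/6.
Determinant 51·(43/18) − 5² = 581/6.
a = (100·(43/18) − 5·(19/6))/(581/6) = 4015/1743; b = (51·(19/6) − 5·100)/(581/6) = -2031/581.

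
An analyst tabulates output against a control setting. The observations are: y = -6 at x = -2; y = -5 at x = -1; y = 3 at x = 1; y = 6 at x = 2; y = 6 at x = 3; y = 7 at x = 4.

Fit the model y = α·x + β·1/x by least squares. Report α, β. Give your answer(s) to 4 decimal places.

α = 1.7723, β = 2.6617

Normal-equation sums: Σx·x = 35, Σx·1/x = 6, Σ1/x·1/x = 385/144.
And Σx·y = 78, Σ1/x·y = 71/4.
Eliminating β: (385/144)·(row 1) − 6·(row 2) gives (8291/144)·α = (385/144)·78 − 6·(71/4) = 2449/24, so α = 14694/8291.
Then β = ((71/4) − 6·(14694/8291))/(385/144) = 22068/8291.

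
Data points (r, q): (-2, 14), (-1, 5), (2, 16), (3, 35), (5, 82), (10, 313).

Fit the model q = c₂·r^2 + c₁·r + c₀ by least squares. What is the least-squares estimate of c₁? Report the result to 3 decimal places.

c₁ = 0.858

Setting ∂/∂c₂ … = 0 gives: 10739·c₂ + 1151·c₁ + 143·c₀ = 33790;  1151·c₂ + 143·c₁ + 17·c₀ = 3644;  143·c₂ + 17·c₁ + 6·c₀ = 465.
(Σr^2·r^2 = 10739, Σr^2·r = 1151, Σr^2 = 143, Σr·r = 143, Σr = 17, Σ1 = 6, Σr^2·q = 33790, Σr·q = 3644, Σq = 465.)
Inverting the 3×3 Gram matrix, [c₂, c₁, c₀]ᵀ = [62737/20841, 17876/20841, 23099/6947]ᵀ.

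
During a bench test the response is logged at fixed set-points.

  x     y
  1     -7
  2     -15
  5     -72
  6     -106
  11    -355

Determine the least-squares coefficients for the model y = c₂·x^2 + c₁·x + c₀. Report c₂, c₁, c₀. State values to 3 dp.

c₂ = -3.046, c₁ = 1.759, c₀ = -5.888

Sums needed: Σx^2·x^2 = 16579, Σx^2·x = 1681, Σx^2 = 187, Σx·x = 187, Σx = 25, Σ1 = 5.
For Aᵀy: Σx^2·y = -48638, Σx·y = -4938, Σy = -555.
Normal equations: [[16579, 1681, 187]; [1681, 187, 25]; [187, 25, 5]]·[c₂, c₁, c₀]ᵀ = [-48638, -4938, -555]ᵀ.
Inverting the 3×3 Gram matrix, [c₂, c₁, c₀]ᵀ = [-5135/1686, 1483/843, -3309/562]ᵀ.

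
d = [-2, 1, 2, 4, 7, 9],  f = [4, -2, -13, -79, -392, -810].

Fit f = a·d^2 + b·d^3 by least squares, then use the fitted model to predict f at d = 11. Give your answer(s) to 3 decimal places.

Sums needed: Σd^2·d^2 = 9251, Σd^2·d^3 = 76881, Σd^3·d^3 = 653315.
And Σd^2·f = -86120, Σd^3·f = -730140.
MᵀM·[a, b]ᵀ = Mᵀf becomes [[9251, 76881]; [76881, 653315]]·[a, b]ᵀ = [-86120, -730140]ᵀ.
Determinant 9251·653315 − 76881² = 133128904.
a = ((-86120)·653315 − 76881·(-730140))/133128904 = -32398615/33282226; b = (9251·(-730140) − 76881·(-86120))/133128904 = -33383355/33282226.
At d = 11: f̂ = (-32398615/33282226)·(121) + (-33383355/33282226)·(1331) = -24176738960/16641113.

f̂ = -1452.832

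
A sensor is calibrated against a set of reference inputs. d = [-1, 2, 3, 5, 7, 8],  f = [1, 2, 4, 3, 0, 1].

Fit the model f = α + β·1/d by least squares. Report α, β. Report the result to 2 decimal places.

α = 1.78, β = 1.06

The normal equations are: 6·α + (253/840)·β = 11;  (253/840)·α + (1014049/705600)·β = 247/120.
(Σ1 = 6, Σ1/d = 253/840, Σ1/d·1/d = 1014049/705600, Σf = 11, Σ1/d·f = 247/120.)
det = 6·(1014049/705600) − (253/840)² = 1204057/141120.
α = (11·(1014049/705600) − (253/840)·(247/120))/(1204057/141120) = 10717102/6020285; β = (6·(247/120) − (253/840)·11)/(1204057/141120) = 1275288/1204057.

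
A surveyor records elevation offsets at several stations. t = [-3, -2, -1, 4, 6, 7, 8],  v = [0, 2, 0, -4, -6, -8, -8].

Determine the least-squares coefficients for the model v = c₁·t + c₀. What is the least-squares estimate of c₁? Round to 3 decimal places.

c₁ = -0.870

Normal-equation sums: Σt·t = 179, Σt = 19, Σ1 = 7.
And Σt·v = -176, Σv = -24.
XᵀX·[c₁, c₀]ᵀ = Xᵀv becomes [[179, 19]; [19, 7]]·[c₁, c₀]ᵀ = [-176, -24]ᵀ.
det = 179·7 − 19² = 892.
c₁ = ((-176)·7 − 19·(-24))/892 = -194/223; c₀ = (179·(-24) − 19·(-176))/892 = -238/223.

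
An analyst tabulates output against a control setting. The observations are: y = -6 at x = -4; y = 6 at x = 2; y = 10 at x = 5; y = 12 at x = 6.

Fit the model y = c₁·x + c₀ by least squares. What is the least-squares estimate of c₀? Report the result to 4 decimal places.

c₀ = 1.4815

Entries of MᵀM: Σx·x = 81, Σx = 9, Σ1 = 4.
Right-hand side: Σx·y = 158, Σy = 22.
MᵀM·[c₁, c₀]ᵀ = Mᵀy becomes [[81, 9]; [9, 4]]·[c₁, c₀]ᵀ = [158, 22]ᵀ.
Determinant 81·4 − 9² = 243.
c₁ = (158·4 − 9·22)/243 = 434/243; c₀ = (81·22 − 9·158)/243 = 40/27.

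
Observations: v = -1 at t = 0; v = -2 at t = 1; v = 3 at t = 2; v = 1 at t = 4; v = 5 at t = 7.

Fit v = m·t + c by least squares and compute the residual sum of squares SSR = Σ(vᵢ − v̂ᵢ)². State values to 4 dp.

SSR = 10.5130

With design matrix X, XᵀX = [[70, 14]; [14, 5]] and Xᵀv = [43, 6]ᵀ.
Eliminating c: 5·(row 1) − 14·(row 2) gives 154·m = 5·43 − 14·6 = 131, so m = 131/154.
Then c = (6 − 14·(131/154))/5 = -13/11.
Residuals: 2/11, -257/154, 191/77, -94/77, 5/22; SSR = 1619/154.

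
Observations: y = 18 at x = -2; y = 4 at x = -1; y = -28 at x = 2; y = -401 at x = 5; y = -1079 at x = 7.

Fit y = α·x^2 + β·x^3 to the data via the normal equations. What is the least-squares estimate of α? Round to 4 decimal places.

Compute the Gram sums: Σx^2·x^2 = 3059, Σx^2·x^3 = 19931, Σx^3·x^3 = 133403.
Right-hand side: Σx^2·y = -62932, Σx^3·y = -420594.
So MᵀM·[α, β]ᵀ = Mᵀy: [[3059, 19931]; [19931, 133403]]·[α, β]ᵀ = [-62932, -420594]ᵀ.
Eliminating β: 133403·(row 1) − 19931·(row 2) gives 10835016·α = 133403·(-62932) − 19931·(-420594) = -12458582, so α = -6229291/5417508.
Then β = ((-420594) − 19931·(-6229291/5417508))/133403 = -849983/285132.

α = -1.1498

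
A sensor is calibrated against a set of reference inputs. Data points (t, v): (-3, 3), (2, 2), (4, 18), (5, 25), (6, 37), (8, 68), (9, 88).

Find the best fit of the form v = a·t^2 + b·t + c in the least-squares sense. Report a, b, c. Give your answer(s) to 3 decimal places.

MᵀM·[a, b, c]ᵀ = Mᵀv reads: 12931·a + 1627·b + 235·c = 13760;  1627·a + 235·b + 31·c = 1750;  235·a + 31·b + 7·c = 241.
Inverting the 3×3 Gram matrix, [a, b, c]ᵀ = [1573/1524, 7663/9652, -27061/7239]ᵀ.

a = 1.032, b = 0.794, c = -3.738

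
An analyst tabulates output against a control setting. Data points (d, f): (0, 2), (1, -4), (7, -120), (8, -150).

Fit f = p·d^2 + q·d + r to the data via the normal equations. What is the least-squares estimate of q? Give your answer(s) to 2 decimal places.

q = -5.41

Sums needed: Σd^2·d^2 = 6498, Σd^2·d = 856, Σd^2 = 114, Σd·d = 114, Σd = 16, Σ1 = 4.
And Σd^2·f = -15484, Σd·f = -2044, Σf = -272.
AᵀA·[p, q, r]ᵀ = Aᵀf becomes [[6498, 856, 114]; [856, 114, 16]; [114, 16, 4]]·[p, q, r]ᵀ = [-15484, -2044, -272]ᵀ.
Row-reducing yields p = -12/7, q = -946/175, r = 62/25.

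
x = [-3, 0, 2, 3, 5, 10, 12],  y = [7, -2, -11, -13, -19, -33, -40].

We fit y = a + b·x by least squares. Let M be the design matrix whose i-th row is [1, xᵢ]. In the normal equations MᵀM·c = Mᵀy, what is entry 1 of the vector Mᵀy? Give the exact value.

-111

Entry 1 ↔ basis 1, so (Mᵀy)_{1} = Σᵢ yᵢ = (1)·(7) + (1)·(-2) + (1)·(-11) + (1)·(-13) + (1)·(-19) + (1)·(-33) + (1)·(-40) = -111.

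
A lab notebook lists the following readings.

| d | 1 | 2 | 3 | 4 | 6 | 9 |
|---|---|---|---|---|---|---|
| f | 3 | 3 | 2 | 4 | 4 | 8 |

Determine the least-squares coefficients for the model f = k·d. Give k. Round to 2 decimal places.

The normal system XᵀX·[k]ᵀ = Xᵀf is [[147]]·[k]ᵀ = [127]ᵀ.
k = 127/147 = 0.863946.

k = 0.86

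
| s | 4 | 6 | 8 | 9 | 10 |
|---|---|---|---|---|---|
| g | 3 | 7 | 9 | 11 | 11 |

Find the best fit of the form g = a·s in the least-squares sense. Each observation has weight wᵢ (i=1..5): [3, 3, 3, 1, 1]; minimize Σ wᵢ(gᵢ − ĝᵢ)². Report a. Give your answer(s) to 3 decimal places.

a = 1.110

MᵀWM·[a]ᵀ = MᵀWg reads: 529·a = 587.
(Σwᵢ·s·s = 529, Σwᵢ·s·g = 587.)
Hence a = 587 / 529 ≈ 1.10964.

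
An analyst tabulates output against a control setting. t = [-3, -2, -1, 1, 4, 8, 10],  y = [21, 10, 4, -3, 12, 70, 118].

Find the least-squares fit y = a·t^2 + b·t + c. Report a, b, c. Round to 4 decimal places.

a = 1.4694, b = -2.8228, c = -0.9350

Forming AᵀA = [[14451, 1541, 195]; [1541, 195, 17]; [195, 17, 7]] and Aᵀy = [16702, 1698, 232]ᵀ gives AᵀA·[a, b, c]ᵀ = Aᵀy.
Row-reducing yields a = 317475/216058, b = -609889/216058, c = -101004/108029.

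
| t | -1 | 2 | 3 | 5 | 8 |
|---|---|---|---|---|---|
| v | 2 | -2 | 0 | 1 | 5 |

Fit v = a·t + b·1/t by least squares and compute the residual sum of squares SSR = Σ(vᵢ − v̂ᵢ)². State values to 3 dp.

SSR = 5.136

From the data, Σt·t = 103, Σt·1/t = 5, Σ1/t·1/t = 20401/14400.
For Aᵀv: Σt·v = 39, Σ1/t·v = -87/40.
Determinant 103·(20401/14400) − 5² = 1741303/14400.
a = (39·(20401/14400) − 5·(-87/40))/(1741303/14400) = 952239/1741303; b = (103·(-87/40) − 5·39)/(1741303/14400) = -6033960/1741303.
Residuals: -1599115/1741303, -2370104/1741303, -845397/1741303, -1813100/1741303, 1842848/1741303; SSR = 8943118/1741303.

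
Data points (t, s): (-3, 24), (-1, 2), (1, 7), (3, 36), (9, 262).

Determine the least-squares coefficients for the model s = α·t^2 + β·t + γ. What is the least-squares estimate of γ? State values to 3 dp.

γ = 2.262

Compute the Gram sums: Σt^2·t^2 = 6725, Σt^2·t = 729, Σt^2 = 101, Σt·t = 101, Σt = 9, Σ1 = 5.
Right-hand side: Σt^2·s = 21771, Σt·s = 2399, Σs = 331.
So XᵀX·[α, β, γ]ᵀ = Xᵀs: [[6725, 729, 101]; [729, 101, 9]; [101, 9, 5]]·[α, β, γ]ᵀ = [21771, 2399, 331]ᵀ.
Solving the 3×3 system (Gaussian elimination) gives α = 11425/3822, β = 1258/637, γ = 95/42.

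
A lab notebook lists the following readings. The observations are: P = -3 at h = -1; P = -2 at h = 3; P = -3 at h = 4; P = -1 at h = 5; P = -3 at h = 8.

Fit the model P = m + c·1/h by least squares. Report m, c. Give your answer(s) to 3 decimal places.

m = -2.388, c = 0.642

Setting ∂/∂m … = 0 gives: 5·m + (-11/120)·c = -12;  (-11/120)·m + (17701/14400)·c = 121/120.
Determinant 5·(17701/14400) − (-11/120)² = 1381/225.
m = ((-12)·(17701/14400) − (-11/120)·(121/120))/(1381/225) = -211081/88384; c = (5·(121/120) − (-11/120)·(-12))/(1381/225) = 7095/11048.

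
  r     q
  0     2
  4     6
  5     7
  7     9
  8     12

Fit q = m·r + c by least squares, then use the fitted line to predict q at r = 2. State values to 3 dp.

q̂ = 3.938

MᵀM·[m, c]ᵀ = Mᵀq reads: 154·m + 24·c = 218;  24·m + 5·c = 36.
(Σr·r = 154, Σr = 24, Σ1 = 5, Σr·q = 218, Σq = 36.)
Determinant 154·5 − 24² = 194.
m = (218·5 − 24·36)/194 = 113/97; c = (154·36 − 24·218)/194 = 156/97.
At r = 2: q̂ = (113/97)·(2) + (156/97)·(1) = 382/97.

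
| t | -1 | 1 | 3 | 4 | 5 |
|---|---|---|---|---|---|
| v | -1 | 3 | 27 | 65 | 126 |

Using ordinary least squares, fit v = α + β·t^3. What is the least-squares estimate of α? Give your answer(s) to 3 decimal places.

α = 0.729

Entries of MᵀM: Σ1 = 5, Σt^3 = 216, Σt^3·t^3 = 20452.
Right-hand side: Σv = 220, Σt^3·v = 20643.
Normal equations: [[5, 216]; [216, 20452]]·[α, β]ᵀ = [220, 20643]ᵀ.
det = 5·20452 − 216² = 55604.
α = (220·20452 − 216·20643)/55604 = 10138/13901; β = (5·20643 − 216·220)/55604 = 55695/55604.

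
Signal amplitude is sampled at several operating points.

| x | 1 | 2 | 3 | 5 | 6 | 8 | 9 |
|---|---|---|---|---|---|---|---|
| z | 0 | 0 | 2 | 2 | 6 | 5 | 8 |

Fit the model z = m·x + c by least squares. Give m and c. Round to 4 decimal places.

m = 0.9531, c = -1.3438

Sums needed: Σx·x = 220, Σx = 34, Σ1 = 7.
And Σx·z = 164, Σz = 23.
AᵀA·[m, c]ᵀ = Aᵀz becomes [[220, 34]; [34, 7]]·[m, c]ᵀ = [164, 23]ᵀ.
Δ = 220·7 − 34² = 384.
m = (164·7 − 34·23)/384 = 61/64; c = (220·23 − 34·164)/384 = -43/32.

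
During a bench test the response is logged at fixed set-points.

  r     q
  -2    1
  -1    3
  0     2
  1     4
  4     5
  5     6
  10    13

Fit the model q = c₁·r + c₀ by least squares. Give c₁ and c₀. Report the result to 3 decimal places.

c₁ = 0.912, c₀ = 2.642

Forming MᵀM = [[147, 17]; [17, 7]] and Mᵀq = [179, 34]ᵀ gives MᵀM·[c₁, c₀]ᵀ = Mᵀq.
Eliminating c₀: 7·(row 1) − 17·(row 2) gives 740·c₁ = 7·179 − 17·34 = 675, so c₁ = 135/148.
Then c₀ = (34 − 17·(135/148))/7 = 391/148.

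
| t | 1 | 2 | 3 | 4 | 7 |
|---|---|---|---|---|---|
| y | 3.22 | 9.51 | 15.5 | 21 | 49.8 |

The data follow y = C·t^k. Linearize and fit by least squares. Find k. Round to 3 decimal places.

k = 1.379

Linearized form: ln y = k·ln t + ln C. From the 5 transformed points,
XᵀX = [[7.3958, 5.1240]; [5.1240, 5]], rhs = [16.3976, 13.1151]ᵀ  (here Σln t = 5.1240, Σ(ln t)² = 7.3958, Σln y = 13.1151, Σln t·ln y = 16.3976).
Slope k = (n·Σln t·ln y − Σln t·Σln y)/(n·Σ(ln t)² − (Σln t)²) = (5·16.3976 − 5.1240·13.1151)/10.7239 = 1.37884; ln C = (Σln y − k·Σln t)/n = 1.20999.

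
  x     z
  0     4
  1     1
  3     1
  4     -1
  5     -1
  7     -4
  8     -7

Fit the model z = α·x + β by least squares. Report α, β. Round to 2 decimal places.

With design matrix A, AᵀA = [[164, 28]; [28, 7]] and Aᵀz = [-89, -7]ᵀ.
Determinant 164·7 − 28² = 364.
α = ((-89)·7 − 28·(-7))/364 = -61/52; β = (164·(-7) − 28·(-89))/364 = 48/13.

α = -1.17, β = 3.69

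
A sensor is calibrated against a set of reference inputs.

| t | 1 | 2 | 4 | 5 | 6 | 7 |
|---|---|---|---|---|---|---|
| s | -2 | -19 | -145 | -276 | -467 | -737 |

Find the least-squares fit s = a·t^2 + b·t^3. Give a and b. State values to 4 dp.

a = -0.9645, b = -2.0091

Forming MᵀM = [[4595, 28765]; [28765, 184091]] and Mᵀs = [-62223, -397597]ᵀ gives MᵀM·[a, b]ᵀ = Mᵀs.
det = 4595·184091 − 28765² = 18472920.
a = ((-62223)·184091 − 28765·(-397597))/18472920 = -4454147/4618230; b = (4595·(-397597) − 28765·(-62223))/18472920 = -1855681/923646.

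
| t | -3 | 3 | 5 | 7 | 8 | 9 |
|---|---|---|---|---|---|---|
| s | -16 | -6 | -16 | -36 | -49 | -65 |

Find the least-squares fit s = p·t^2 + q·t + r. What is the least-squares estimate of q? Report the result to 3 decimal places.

q = 1.887

Forming XᵀX = [[13845, 1709, 237]; [1709, 237, 29]; [237, 29, 6]] and Xᵀs = [-10763, -1279, -188]ᵀ gives XᵀX·[p, q, r]ᵀ = Xᵀs.
Solving the 3×3 system (Gaussian elimination) gives p = -1635/1666, q = 449/238, r = -1405/833.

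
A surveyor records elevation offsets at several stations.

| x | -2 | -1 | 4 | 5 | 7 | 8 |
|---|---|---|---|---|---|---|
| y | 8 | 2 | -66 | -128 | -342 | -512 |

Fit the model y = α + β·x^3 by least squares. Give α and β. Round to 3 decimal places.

Entries of AᵀA: Σ1 = 6, Σx^3 = 1035, Σx^3·x^3 = 399579.
And Σy = -1038, Σx^3·y = -399740.
Normal equations: [[6, 1035]; [1035, 399579]]·[α, β]ᵀ = [-1038, -399740]ᵀ.
Eliminating β: 399579·(row 1) − 1035·(row 2) gives 1326249·α = 399579·(-1038) − 1035·(-399740) = -1032102, so α = -4986/6407.
Then β = ((-399740) − 1035·(-4986/6407))/399579 = -19190/19221.

α = -0.778, β = -0.998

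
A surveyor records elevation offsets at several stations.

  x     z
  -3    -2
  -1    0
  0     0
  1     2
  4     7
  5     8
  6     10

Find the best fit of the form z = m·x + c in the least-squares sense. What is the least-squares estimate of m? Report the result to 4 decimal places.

m = 1.3814

Setting ∂/∂m … = 0 gives: 88·m + 12·c = 136;  12·m + 7·c = 25.
Δ = 88·7 − 12² = 472.
m = (136·7 − 12·25)/472 = 163/118; c = (88·25 − 12·136)/472 = 71/59.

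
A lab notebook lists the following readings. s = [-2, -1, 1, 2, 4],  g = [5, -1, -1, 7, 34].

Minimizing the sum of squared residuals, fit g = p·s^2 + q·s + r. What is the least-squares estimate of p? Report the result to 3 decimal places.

The normal system AᵀA·[p, q, r]ᵀ = Aᵀg is [[290, 64, 26]; [64, 26, 4]; [26, 4, 5]]·[p, q, r]ᵀ = [590, 140, 44]ᵀ.
Inverting the 3×3 Gram matrix, [p, q, r]ᵀ = [515/231, 86/231, -34/11]ᵀ.

p = 2.229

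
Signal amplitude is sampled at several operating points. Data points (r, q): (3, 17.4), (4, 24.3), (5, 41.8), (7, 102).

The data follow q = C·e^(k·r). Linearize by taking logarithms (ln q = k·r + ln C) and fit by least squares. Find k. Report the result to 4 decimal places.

k = 0.4512

Let Y = ln q. Fitting Y = k·r + ln C by least squares:
AᵀA = [[99.0000, 19.0000]; [19.0000, 4]], rhs = [72.3706, 14.4048]ᵀ  (here Σr = 19.0000, Σ(r)² = 99.0000, Σln q = 14.4048, Σr·ln q = 72.3706).
Solving (det = 35.0000): k = 0.45117, ln C = 1.45815.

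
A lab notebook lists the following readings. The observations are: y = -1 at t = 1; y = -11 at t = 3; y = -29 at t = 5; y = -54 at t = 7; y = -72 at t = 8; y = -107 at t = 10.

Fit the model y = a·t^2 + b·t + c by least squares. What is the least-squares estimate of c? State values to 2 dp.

c = 1.53

The normal system AᵀA·[a, b, c]ᵀ = Aᵀy is [[17204, 2008, 248]; [2008, 248, 34]; [248, 34, 6]]·[a, b, c]ᵀ = [-18779, -2203, -274]ᵀ.
Inverting the 3×3 Gram matrix, [a, b, c]ᵀ = [-10251/10772, -7477/5386, 8263/5386]ᵀ.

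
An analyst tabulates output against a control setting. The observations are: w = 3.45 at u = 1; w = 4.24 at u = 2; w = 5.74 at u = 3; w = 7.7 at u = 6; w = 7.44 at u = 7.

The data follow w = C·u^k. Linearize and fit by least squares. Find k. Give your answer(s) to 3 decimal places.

With ln wᵢ as the transformed response and ln uᵢ as the regressor:
Sums: Σln u = 5.5294, Σ(ln u)² = 8.6844, Σln w = 8.4785, Σln u·ln w = 10.4836.
Normal system: [[8.6844, 5.5294]; [5.5294, 5]]·[k, ln C]ᵀ = [10.4836, 8.4785]ᵀ.
Solving (det = 12.8473): k = 0.43099, ln C = 1.21907.

k = 0.431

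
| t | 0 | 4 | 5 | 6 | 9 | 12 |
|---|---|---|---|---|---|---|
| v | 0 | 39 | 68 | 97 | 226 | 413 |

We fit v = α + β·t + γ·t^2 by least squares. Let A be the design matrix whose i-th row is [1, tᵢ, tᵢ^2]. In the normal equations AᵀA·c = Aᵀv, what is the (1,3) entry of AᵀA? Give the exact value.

Row 1 ↔ basis 1, column 3 ↔ basis t^2, so (AᵀA)_{1,3} = Σᵢ t^2 = (1)·(0) + (1)·(16) + (1)·(25) + (1)·(36) + (1)·(81) + (1)·(144) = 302.

302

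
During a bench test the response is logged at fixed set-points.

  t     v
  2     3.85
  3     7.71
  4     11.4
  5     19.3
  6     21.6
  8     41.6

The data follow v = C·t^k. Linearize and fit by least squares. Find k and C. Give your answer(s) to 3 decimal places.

Let Y = ln v. Fitting Y = k·ln t + ln C by least squares:
Σln t = 8.6587, Σ(ln t)² = 13.7340, Σln v = 15.5851, Σln t·ln v = 24.5741.
Equations: 13.7340·k + 8.6587·ln C = 24.5741;  8.6587·k + 6·ln C = 15.5851.
Δ = 13.7340·6 − (8.6587)² = 7.4309; k = (24.5741·6 − 8.6587·15.5851)/7.4309 = 1.68185, ln C = (13.7340·15.5851 − 8.6587·24.5741)/7.4309 = 0.17042, so C = exp(0.17042) = 1.18580.

k = 1.682, C = 1.186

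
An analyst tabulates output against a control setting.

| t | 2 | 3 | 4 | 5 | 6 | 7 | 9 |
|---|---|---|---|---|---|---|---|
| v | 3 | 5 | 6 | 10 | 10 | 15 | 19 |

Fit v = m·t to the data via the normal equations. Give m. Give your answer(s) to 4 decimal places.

Entries of AᵀA: Σt·t = 220.
And Σt·v = 431.
m = 431/220 = 1.95909.

m = 1.9591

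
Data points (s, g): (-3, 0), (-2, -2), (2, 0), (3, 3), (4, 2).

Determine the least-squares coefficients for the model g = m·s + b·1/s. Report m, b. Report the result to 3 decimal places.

From the data, Σs·s = 42, Σs·1/s = 5, Σ1/s·1/s = 113/144.
Right-hand side: Σs·g = 21, Σ1/s·g = 5/2.
So MᵀM·[m, b]ᵀ = Mᵀg: [[42, 5]; [5, 113/144]]·[m, b]ᵀ = [21, 5/2]ᵀ.
Eliminating b: (113/144)·(row 1) − 5·(row 2) gives (191/24)·m = (113/144)·21 − 5·(5/2) = 191/48, so m = 1/2.
Then b = ((5/2) − 5·(1/2))/(113/144) = 0.

m = 0.500, b = 0.000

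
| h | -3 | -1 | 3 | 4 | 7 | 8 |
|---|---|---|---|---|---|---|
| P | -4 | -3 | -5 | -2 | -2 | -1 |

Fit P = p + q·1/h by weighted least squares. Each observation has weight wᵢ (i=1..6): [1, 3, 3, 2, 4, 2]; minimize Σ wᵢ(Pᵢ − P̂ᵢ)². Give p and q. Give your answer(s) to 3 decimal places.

p = -2.798, q = 0.030

Compute the Gram sums: Σwᵢ·1 = 15, Σwᵢ·1/h = -85/84, Σwᵢ·1/h·1/h = 51965/14112.
And Σwᵢ·P = -42, Σwᵢ·1/h·P = 247/84.
Normal equations: [[15, -85/84]; [-85/84, 51965/14112]]·[p, q]ᵀ = [-42, 247/84]ᵀ.
Eliminating q: (51965/14112)·(row 1) − (-85/84)·(row 2) gives (765025/14112)·p = (51965/14112)·(-42) − (-85/84)·(247/84) = -535135/3528, so p = -428108/153005.
Then q = ((247/84) − (-85/84)·(-428108/153005))/(51965/14112) = 4536/153005.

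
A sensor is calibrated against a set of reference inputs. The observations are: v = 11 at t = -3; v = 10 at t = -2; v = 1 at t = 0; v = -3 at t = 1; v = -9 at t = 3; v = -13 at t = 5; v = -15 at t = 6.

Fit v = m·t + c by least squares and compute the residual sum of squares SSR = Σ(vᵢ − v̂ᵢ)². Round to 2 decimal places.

From the data, Σt·t = 84, Σt = 10, Σ1 = 7.
And Σt·v = -238, Σv = -18.
AᵀA·[m, c]ᵀ = Aᵀv becomes [[84, 10]; [10, 7]]·[m, c]ᵀ = [-238, -18]ᵀ.
Eliminating c: 7·(row 1) − 10·(row 2) gives 488·m = 7·(-238) − 10·(-18) = -1486, so m = -743/244.
Then c = ((-18) − 10·(-743/244))/7 = 217/122.
Residuals: 21/244, 130/61, -95/122, -423/244, -401/244, 109/244, 91/61; SSR = 1621/122.

SSR = 13.29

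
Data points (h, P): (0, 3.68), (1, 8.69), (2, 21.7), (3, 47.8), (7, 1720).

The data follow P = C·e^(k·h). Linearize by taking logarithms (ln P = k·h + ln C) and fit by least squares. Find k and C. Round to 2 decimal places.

Linearized form: ln P = k·h + ln C. From the 5 transformed points,
Σh = 13.0000, Σ(h)² = 63.0000, Σln P = 17.8595, Σh·ln P = 72.0684.
Normal system: [[63.0000, 13.0000]; [13.0000, 5]]·[k, ln C]ᵀ = [72.0684, 17.8595]ᵀ.
Δ = 63.0000·5 − (13.0000)² = 146.0000; k = (72.0684·5 − 13.0000·17.8595)/146.0000 = 0.87787, ln C = (63.0000·17.8595 − 13.0000·72.0684)/146.0000 = 1.28945, so C = exp(1.28945) = 3.63077.

k = 0.88, C = 3.63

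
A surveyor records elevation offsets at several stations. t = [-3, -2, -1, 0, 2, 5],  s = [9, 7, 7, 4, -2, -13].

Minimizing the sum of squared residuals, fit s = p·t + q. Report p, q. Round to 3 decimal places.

Entries of AᵀA: Σt·t = 43, Σt = 1, Σ1 = 6.
Moment sums: Σt·s = -117, Σs = 12.
So AᵀA·[p, q]ᵀ = Aᵀs: [[43, 1]; [1, 6]]·[p, q]ᵀ = [-117, 12]ᵀ.
Determinant 43·6 − 1² = 257.
p = ((-117)·6 − 1·12)/257 = -714/257; q = (43·12 − 1·(-117))/257 = 633/257.

p = -2.778, q = 2.463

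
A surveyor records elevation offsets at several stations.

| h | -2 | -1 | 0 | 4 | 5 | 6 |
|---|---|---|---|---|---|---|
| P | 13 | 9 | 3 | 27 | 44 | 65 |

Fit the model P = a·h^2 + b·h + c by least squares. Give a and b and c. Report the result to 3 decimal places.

Entries of MᵀM: Σh^2·h^2 = 2194, Σh^2·h = 396, Σh^2 = 82, Σh·h = 82, Σh = 12, Σ1 = 6.
For MᵀP: Σh^2·P = 3933, Σh·P = 683, ΣP = 161.
MᵀM·[a, b, c]ᵀ = MᵀP becomes [[2194, 396, 82]; [396, 82, 12]; [82, 12, 6]]·[a, b, c]ᵀ = [3933, 683, 161]ᵀ.
Row-reducing yields a = 433/218, b = -10879/6322, c = 9893/3161.

a = 1.986, b = -1.721, c = 3.130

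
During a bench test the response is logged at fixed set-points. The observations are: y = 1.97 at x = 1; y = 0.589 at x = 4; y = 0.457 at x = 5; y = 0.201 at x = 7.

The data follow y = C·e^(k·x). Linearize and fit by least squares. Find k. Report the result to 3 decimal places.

Taking logs, ln y = k·x + ln C, so regress ln y on x.
XᵀX = [[91.0000, 17.0000]; [17.0000, 4]], rhs = [-16.5858, -2.2388]ᵀ  (here Σx = 17.0000, Σ(x)² = 91.0000, Σln y = -2.2388, Σx·ln y = -16.5858).
Solving (det = 75.0000): k = -0.37711, ln C = 1.04301.

k = -0.377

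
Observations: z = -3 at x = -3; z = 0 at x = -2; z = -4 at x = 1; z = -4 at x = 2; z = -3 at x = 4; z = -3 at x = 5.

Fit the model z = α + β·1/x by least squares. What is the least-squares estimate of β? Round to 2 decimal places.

With design matrix M, MᵀM = [[6, 67/60]; [67/60, 6169/3600]] and Mᵀz = [-17, -127/20]ᵀ.
Δ = 6·(6169/3600) − (67/60)² = 1301/144.
α = ((-17)·(6169/3600) − (67/60)·(-127/20))/(1301/144) = -79346/32525; β = (6·(-127/20) − (67/60)·(-17))/(1301/144) = -13764/6505.

β = -2.12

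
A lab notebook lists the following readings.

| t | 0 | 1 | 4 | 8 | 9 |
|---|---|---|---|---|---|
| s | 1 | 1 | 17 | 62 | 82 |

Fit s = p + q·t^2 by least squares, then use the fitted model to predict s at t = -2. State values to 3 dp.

With design matrix M, MᵀM = [[5, 162]; [162, 10914]] and Mᵀs = [163, 10883]ᵀ.
Determinant 5·10914 − 162² = 28326.
p = (163·10914 − 162·10883)/28326 = 2656/4721; q = (5·10883 − 162·163)/28326 = 28009/28326.
At t = -2: ŝ = (2656/4721)·(1) + (28009/28326)·(4) = 63986/14163.

ŝ = 4.518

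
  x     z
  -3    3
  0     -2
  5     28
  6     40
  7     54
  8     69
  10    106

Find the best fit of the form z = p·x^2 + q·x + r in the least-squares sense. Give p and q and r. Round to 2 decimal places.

AᵀA·[p, q, r]ᵀ = Aᵀz reads: 18499·p + 2169·q + 283·r = 19829;  2169·p + 283·q + 33·r = 2361;  283·p + 33·q + 7·r = 298.
(Σx^2·x^2 = 18499, Σx^2·x = 2169, Σx^2 = 283, Σx·x = 283, Σx = 33, Σ1 = 7, Σx^2·z = 19829, Σx·z = 2361, Σz = 298.)
Solving the 3×3 system (Gaussian elimination) gives p = 169151/177072, q = 73477/59024, r = -12125/6324.

p = 0.96, q = 1.24, r = -1.92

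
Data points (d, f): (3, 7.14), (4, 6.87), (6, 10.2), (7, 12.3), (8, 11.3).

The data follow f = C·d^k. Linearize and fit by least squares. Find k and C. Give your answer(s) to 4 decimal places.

k = 0.6090, C = 3.3827

Taking logs, ln f = k·ln d + ln C, so regress ln f on ln d.
Σln d = 8.3020, Σ(ln d)² = 14.4498, Σln f = 11.1497, Σln d·ln f = 18.9180.
Equations: 14.4498·k + 8.3020·ln C = 18.9180;  8.3020·k + 5·ln C = 11.1497.
Slope k = (n·Σln d·ln f − Σln d·Σln f)/(n·Σ(ln d)² − (Σln d)²) = (5·18.9180 − 8.3020·11.1497)/3.3255 = 0.60904; ln C = (Σln f − k·Σln d)/n = 1.21868, so C = exp(1.21868) = 3.38272.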